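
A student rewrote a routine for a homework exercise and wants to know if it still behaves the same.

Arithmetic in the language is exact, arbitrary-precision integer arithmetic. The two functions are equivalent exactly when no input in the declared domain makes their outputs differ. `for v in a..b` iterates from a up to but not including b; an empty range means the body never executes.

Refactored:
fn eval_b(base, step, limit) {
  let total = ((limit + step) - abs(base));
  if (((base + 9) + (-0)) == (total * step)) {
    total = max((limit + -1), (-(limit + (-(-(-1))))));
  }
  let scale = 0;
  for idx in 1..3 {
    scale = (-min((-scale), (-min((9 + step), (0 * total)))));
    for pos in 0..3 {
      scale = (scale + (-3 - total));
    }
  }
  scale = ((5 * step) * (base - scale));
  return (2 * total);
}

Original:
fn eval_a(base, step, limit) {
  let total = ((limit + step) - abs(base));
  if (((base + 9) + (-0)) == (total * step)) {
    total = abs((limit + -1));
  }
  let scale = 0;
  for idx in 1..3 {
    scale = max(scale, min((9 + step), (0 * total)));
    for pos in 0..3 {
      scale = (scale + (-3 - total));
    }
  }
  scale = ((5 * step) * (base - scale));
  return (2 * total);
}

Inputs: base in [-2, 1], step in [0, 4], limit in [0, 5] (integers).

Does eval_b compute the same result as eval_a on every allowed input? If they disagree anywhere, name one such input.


Changes here: constant usage differs; and arithmetic usage differs; and min/max/abs usage differs; the full 120-point sweep finds no disagreement.
verdict: equivalent


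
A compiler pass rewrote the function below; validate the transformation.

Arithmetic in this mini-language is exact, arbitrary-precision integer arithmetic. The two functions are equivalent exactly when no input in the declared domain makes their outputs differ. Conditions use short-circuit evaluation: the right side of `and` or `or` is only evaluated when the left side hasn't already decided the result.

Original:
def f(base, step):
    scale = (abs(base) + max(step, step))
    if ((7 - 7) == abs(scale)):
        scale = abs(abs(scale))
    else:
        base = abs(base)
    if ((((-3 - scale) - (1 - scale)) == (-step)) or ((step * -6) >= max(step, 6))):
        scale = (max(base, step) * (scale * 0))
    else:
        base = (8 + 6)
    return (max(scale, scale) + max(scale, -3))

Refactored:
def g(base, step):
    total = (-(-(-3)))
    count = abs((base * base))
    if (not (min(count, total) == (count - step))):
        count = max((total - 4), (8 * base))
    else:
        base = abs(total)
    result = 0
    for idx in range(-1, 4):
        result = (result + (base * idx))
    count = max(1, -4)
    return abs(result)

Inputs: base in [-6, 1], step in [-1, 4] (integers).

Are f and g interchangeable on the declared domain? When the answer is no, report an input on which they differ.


There is a counterexample at base=-6, step=-1: 0 on one side, 30 on the other.
f: scale := 5 | ((7 - 7) == abs(scale)): false | base := 6 | ((((-3 - scale) - (1 - scale)) == (-step)) or ((step * -6) >= max(step, 6))): true | scale := 0 | result 0
g: total := -3 | count := 36 | (not (min(count, total) == (count - step))): true | count := -7 | result := 0 | iter idx=-1: | result := 6 | iter idx=0: | result := 6 | iter idx=1: | result := 0 | iter idx=2: | result := -12 | iter idx=3: | result := -30 | count := 1 | result 30
verdict: not equivalent; witness: base=-6, step=-1


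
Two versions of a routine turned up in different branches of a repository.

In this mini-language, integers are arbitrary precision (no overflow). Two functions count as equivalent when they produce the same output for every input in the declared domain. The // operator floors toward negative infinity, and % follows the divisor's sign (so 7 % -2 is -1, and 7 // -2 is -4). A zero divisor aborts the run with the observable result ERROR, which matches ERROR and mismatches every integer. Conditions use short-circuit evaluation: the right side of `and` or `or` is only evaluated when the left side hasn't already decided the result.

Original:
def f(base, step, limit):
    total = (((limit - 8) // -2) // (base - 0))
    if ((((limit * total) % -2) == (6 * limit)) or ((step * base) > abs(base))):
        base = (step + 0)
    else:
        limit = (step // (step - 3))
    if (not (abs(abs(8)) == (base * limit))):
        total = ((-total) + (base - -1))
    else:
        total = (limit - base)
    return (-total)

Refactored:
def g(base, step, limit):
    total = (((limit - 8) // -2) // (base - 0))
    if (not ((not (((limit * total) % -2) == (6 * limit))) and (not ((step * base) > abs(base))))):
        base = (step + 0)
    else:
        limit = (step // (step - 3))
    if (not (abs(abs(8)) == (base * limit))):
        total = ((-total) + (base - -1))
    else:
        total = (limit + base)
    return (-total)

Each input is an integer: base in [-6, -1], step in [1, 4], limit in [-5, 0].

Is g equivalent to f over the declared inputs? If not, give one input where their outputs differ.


Input base=-4, step=2, limit=-5: -2 from f versus 6 from g.
verdict: not equivalent; witness: base=-4, step=2, limit=-5


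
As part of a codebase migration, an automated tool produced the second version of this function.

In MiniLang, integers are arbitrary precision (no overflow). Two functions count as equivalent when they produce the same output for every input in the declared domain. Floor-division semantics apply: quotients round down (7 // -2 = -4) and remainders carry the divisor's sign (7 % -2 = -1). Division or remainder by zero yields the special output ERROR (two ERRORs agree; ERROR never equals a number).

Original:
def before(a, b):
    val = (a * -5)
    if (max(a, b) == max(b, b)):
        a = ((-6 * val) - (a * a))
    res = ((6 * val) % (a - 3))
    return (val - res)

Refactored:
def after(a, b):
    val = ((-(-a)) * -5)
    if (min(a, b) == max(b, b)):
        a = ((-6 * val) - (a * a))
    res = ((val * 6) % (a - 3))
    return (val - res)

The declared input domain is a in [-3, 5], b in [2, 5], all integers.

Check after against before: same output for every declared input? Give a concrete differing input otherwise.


The rewrite breaks on a=-3, b=2, where the results are 27 and 15.
before: val becomes 15; next (max(a, b) == max(b, b)) evaluates to true; next a becomes -99; next res becomes -12; next final value 27
after: val becomes 15; next (min(a, b) == max(b, b)) evaluates to false; next res becomes 0; next final value 15
verdict: not equivalent; witness: a=-3, b=2


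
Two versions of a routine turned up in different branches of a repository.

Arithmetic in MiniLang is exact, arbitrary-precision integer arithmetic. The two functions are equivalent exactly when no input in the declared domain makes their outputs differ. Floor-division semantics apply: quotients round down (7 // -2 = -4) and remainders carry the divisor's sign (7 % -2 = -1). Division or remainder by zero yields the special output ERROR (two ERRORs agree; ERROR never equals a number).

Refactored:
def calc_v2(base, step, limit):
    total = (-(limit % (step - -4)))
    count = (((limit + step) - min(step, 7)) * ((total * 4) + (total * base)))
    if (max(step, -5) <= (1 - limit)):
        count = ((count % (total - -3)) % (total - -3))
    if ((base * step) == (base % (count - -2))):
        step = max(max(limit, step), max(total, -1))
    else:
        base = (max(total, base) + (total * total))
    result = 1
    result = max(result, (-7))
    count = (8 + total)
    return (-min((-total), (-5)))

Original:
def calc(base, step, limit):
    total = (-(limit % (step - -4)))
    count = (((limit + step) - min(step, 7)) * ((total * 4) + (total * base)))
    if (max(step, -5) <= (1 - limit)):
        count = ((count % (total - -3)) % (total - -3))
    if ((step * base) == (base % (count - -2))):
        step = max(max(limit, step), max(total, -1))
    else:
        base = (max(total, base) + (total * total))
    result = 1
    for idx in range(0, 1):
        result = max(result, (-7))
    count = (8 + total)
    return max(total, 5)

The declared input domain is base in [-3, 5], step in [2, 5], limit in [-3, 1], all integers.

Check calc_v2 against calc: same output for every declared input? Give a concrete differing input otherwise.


Comparing the listings, the differences include: loop structure differs, statement counts differ, local variable names differ, min/max/abs usage differs.
Tracing base=5, step=5, limit=0: calc: total := 0 | count := 0 | (max(step, -5) <= (1 - limit)): false | ((step * base) == (base % (count - -2))): false | base := 5 | result := 1 | iter idx=0: | result := 1 | count := 8 | result 5 | calc_v2: total := 0 | count := 0 | (max(step, -5) <= (1 - limit)): false | ((base * step) == (base % (count - -2))): false | base := 5 | result := 1 | result := 1 | count := 8 | result 5 — matching result 5.
An exhaustive pass over the 180 declared inputs shows identical outputs.
verdict: equivalent


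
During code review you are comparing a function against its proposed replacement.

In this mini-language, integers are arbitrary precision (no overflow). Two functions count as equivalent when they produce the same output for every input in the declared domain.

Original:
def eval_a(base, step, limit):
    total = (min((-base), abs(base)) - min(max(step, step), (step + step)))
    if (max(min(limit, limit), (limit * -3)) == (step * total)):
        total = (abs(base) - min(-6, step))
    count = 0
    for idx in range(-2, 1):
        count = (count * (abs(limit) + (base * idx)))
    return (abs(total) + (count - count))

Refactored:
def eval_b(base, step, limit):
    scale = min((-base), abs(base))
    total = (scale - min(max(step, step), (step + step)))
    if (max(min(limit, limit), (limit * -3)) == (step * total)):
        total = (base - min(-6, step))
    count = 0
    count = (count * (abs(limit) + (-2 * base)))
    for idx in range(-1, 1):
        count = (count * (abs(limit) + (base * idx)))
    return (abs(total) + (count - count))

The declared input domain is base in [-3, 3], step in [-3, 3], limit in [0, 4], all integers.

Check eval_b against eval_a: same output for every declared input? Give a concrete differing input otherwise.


Not equivalent: base=-3, step=0, limit=0 separates them (9 vs 3).
eval_a: total=3, then (max(min(limit, limit), (limit * -3)) == (step * total)) is true, then total=9, then count=0, then (idx=-2), then count=0, then (idx=-1), then count=0, then (idx=0), then count=0, then returns 9
eval_b: scale=3, then total=3, then (max(min(limit, limit), (limit * -3)) == (step * total)) is true, then total=3, then count=0, then count=0, then (idx=-1), then count=0, then (idx=0), then count=0, then returns 3
verdict: not equivalent; witness: base=-3, step=0, limit=0


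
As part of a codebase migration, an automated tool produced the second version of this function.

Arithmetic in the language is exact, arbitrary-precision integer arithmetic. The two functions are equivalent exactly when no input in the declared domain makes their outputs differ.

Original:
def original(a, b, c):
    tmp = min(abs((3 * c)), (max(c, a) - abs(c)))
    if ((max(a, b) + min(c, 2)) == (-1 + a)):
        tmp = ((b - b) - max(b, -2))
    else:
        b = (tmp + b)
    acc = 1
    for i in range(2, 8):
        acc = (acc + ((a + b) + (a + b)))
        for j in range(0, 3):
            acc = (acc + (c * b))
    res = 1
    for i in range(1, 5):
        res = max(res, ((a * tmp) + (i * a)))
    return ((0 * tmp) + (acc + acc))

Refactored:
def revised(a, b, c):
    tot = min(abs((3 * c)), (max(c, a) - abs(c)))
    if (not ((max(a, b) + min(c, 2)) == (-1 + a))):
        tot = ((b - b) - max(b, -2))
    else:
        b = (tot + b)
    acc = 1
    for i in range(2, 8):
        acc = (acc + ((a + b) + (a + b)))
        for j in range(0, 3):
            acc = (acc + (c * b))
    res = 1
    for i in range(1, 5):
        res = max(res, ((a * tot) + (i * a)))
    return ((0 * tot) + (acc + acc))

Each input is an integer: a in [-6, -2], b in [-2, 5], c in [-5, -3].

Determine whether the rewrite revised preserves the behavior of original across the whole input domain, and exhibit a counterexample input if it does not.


These are not equivalent — on a=-6, b=-2, c=-5 the outputs split (170 vs 1730).
original: tmp becomes -10; next ((max(a, b) + min(c, 2)) == (-1 + a)) evaluates to true; next tmp becomes 2; next acc becomes 1; next at i=2:; next acc becomes -15; next at j=0:; next acc becomes -5; next at j=1:; next acc becomes 5; next at j=2:; next acc becomes 15; next at i=3:; next acc becomes -1; next at j=0:; next acc becomes 9; next at j=1:; next acc becomes 19; next at j=2:; next acc becomes 29; next at i=4:; next acc becomes 13; next at j=0:; next acc becomes 23; next at j=1:; next acc becomes 33; next at j=2:; next acc becomes 43; next at i=5:; next acc becomes 27; next at j=0:; next acc becomes 37; next at j=1:; next acc becomes 47; next at j=2:; next acc becomes 57; next at i=6:; next acc becomes 41; next at j=0:; next acc becomes 51; next at j=1:; next acc becomes 61; next at j=2:; next acc becomes 71; next at i=7:; next acc becomes 55; next at j=0:; next acc becomes 65; next at j=1:; next acc becomes 75; next at j=2:; next acc becomes 85; next res becomes 1; next at i=1:; next res becomes 1; next at i=2:; next res becomes 1; next at i=3:; next res becomes 1; next at i=4:; next res becomes 1; next final value 170
revised: tot becomes -10; next (not ((max(a, b) + min(c, 2)) == (-1 + a))) evaluates to false; next b becomes -12; next acc becomes 1; next at i=2:; next acc becomes -35; next at j=0:; next acc becomes 25; next at j=1:; next acc becomes 85; next at j=2:; next acc becomes 145; next at i=3:; next acc becomes 109; next at j=0:; next acc becomes 169; next at j=1:; next acc becomes 229; next at j=2:; next acc becomes 289; next at i=4:; next acc becomes 253; next at j=0:; next acc becomes 313; next at j=1:; next acc becomes 373; next at j=2:; next acc becomes 433; next at i=5:; next acc becomes 397; next at j=0:; next acc becomes 457; next at j=1:; next acc becomes 517; next at j=2:; next acc becomes 577; next at i=6:; next acc becomes 541; next at j=0:; next acc becomes 601; next at j=1:; next acc becomes 661; next at j=2:; next acc becomes 721; next at i=7:; next acc becomes 685; next at j=0:; next acc becomes 745; next at j=1:; next acc becomes 805; next at j=2:; next acc becomes 865; next res becomes 1; next at i=1:; next res becomes 54; next at i=2:; next res becomes 54; next at i=3:; next res becomes 54; next at i=4:; next res becomes 54; next final value 1730
verdict: not equivalent; witness: a=-6, b=-2, c=-5


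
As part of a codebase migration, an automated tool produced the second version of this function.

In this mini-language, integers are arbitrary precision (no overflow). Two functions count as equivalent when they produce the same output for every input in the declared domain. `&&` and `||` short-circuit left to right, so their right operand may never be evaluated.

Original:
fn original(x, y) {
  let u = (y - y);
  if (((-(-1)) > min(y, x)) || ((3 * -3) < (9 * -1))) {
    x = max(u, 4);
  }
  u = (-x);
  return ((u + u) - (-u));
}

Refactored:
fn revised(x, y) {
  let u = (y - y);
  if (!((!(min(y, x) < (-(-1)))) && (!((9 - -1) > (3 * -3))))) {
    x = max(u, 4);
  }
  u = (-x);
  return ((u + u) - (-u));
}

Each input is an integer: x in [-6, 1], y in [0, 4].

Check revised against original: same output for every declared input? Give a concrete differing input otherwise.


At x=1, y=1: original gives -3, revised gives -12.
verdict: not equivalent; witness: x=1, y=1


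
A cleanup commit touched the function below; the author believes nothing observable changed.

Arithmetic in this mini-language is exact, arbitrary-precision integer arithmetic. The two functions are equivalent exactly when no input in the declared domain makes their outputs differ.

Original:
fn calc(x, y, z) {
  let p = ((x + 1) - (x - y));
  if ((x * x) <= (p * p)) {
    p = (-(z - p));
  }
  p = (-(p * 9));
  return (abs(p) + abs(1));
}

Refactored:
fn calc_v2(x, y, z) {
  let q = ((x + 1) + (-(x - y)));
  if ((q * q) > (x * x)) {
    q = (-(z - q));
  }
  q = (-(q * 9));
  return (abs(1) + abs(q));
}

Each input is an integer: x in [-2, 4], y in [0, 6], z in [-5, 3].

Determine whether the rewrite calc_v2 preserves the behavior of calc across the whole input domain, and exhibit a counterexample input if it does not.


The rewrite breaks on x=-2, y=1, z=-5, where the results are 64 and 19.
calc: p := 2 | ((x * x) <= (p * p)): true | p := 7 | p := -63 | result 64
calc_v2: q := 2 | ((q * q) > (x * x)): false | q := -18 | result 19
verdict: not equivalent; witness: x=-2, y=1, z=-5


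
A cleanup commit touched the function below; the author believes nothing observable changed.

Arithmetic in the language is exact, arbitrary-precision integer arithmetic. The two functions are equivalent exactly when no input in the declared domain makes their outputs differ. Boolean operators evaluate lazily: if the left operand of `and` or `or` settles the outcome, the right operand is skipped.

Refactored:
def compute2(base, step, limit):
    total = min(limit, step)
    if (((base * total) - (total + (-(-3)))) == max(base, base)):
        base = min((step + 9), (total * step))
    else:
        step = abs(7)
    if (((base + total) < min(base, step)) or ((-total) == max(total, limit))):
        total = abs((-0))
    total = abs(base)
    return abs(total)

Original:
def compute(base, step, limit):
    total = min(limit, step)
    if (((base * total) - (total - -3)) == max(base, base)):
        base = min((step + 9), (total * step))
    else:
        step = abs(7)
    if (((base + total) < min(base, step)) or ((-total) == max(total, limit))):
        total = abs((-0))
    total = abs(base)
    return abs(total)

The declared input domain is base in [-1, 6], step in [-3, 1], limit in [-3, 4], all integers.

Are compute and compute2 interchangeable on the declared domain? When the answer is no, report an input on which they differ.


The two versions differ — the changes include arithmetic usage differs.
Tracing base=3, step=-1, limit=-2: compute: total=-2, then (((base * total) - (total - -3)) == max(base, base)) is false, then step=7, then (((base + total) < min(base, step)) or ((-total) == max(total, limit))) is true, then total=0, then total=3, then returns 3 | compute2: total=-2, then (((base * total) - (total + (-(-3)))) == max(base, base)) is false, then step=7, then (((base + total) < min(base, step)) or ((-total) == max(total, limit))) is true, then total=0, then total=3, then returns 3 — matching result 3.
Every one of the 320 inputs gives matching results.
verdict: equivalent


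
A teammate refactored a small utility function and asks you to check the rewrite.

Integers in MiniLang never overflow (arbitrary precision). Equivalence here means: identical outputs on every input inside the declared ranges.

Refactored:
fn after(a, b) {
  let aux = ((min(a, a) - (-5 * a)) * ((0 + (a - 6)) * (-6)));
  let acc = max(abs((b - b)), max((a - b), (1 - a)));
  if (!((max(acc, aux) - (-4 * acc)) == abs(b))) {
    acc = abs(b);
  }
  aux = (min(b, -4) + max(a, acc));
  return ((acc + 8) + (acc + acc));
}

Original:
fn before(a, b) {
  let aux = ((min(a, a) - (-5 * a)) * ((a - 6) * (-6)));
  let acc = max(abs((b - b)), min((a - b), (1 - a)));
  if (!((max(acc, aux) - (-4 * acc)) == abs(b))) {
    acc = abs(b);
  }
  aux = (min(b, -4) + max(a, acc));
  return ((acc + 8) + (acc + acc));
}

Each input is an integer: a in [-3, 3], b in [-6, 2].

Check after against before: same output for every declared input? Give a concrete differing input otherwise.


The rewrite breaks on a=0, b=-5, where the results are 11 and 23.
before: aux := 0 | acc := 1 | (!((max(acc, aux) - (-4 * acc)) == abs(b))): false | aux := -4 | result 11
after: aux := 0 | acc := 5 | (!((max(acc, aux) - (-4 * acc)) == abs(b))): true | acc := 5 | aux := 0 | result 23
verdict: not equivalent; witness: a=0, b=-5


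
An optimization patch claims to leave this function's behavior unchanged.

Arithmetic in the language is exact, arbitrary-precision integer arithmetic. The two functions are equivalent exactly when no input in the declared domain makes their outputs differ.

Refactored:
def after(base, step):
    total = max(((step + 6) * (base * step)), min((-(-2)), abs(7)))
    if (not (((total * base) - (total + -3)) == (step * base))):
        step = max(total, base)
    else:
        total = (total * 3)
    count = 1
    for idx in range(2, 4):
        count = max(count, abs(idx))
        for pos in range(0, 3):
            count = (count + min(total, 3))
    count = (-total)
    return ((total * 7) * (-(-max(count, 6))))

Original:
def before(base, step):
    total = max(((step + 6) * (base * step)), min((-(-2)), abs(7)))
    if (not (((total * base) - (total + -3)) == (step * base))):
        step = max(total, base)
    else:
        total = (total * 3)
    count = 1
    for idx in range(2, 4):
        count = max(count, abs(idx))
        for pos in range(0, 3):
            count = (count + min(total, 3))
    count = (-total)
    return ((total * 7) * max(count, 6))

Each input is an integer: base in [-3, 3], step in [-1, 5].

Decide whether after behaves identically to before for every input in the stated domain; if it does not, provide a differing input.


Comparing the listings, the differences include: same computation, different form.
One worked example (base=3, step=-1) — before: total = 2; (not (((total * base) - (total + -3)) == (step * base))) -> true; step = 3; count = 1; [idx=2]; count = 2; [pos=0]; count = 4; [pos=1]; count = 6; [pos=2]; count = 8; [idx=3]; count = 8; [pos=0]; count = 10; [pos=1]; count = 12; [pos=2]; count = 14; count = -2; return 84; after: total = 2; (not (((total * base) - (total + -3)) == (step * base))) -> true; step = 3; count = 1; [idx=2]; count = 2; [pos=0]; count = 4; [pos=1]; count = 6; [pos=2]; count = 8; [idx=3]; count = 8; [pos=0]; count = 10; [pos=1]; count = 12; [pos=2]; count = 14; count = -2; return 84; agreement on 84.
Every one of the 49 inputs gives matching results.
verdict: equivalent


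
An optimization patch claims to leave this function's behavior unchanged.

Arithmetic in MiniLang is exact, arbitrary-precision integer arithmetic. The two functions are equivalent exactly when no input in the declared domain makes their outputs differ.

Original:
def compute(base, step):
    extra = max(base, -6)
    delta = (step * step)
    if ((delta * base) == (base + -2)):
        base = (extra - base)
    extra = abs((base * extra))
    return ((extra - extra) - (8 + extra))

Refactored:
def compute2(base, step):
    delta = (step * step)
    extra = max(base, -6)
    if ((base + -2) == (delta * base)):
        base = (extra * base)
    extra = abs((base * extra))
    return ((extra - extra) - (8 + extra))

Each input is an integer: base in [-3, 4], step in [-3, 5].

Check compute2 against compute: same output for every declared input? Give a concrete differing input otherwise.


Run the pair on base=2, step=0.
compute: extra=2, then delta=0, then ((delta * base) == (base + -2)) is true, then base=0, then extra=0, then returns -8
compute2: delta=0, then extra=2, then ((base + -2) == (delta * base)) is true, then base=4, then extra=8, then returns -16
-8 vs -16 — the two versions disagree here.
verdict: not equivalent; witness: base=2, step=0


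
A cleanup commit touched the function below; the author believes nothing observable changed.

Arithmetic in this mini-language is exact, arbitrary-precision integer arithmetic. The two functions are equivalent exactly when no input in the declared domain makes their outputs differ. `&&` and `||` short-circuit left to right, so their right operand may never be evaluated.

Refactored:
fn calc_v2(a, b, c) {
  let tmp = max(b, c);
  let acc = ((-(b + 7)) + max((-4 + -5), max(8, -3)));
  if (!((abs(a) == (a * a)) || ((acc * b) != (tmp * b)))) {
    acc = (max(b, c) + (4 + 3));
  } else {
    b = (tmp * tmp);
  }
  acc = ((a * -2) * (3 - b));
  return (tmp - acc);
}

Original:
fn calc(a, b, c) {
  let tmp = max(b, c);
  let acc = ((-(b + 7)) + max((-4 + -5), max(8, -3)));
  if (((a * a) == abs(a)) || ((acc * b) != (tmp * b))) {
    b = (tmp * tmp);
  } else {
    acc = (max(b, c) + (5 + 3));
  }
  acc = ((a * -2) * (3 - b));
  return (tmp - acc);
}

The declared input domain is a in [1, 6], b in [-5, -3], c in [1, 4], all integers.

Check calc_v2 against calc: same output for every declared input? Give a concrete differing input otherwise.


The suspicious edit (`5` became `4`) never changes the result for any input inside the declared domain; all 72 inputs agree.
verdict: equivalent


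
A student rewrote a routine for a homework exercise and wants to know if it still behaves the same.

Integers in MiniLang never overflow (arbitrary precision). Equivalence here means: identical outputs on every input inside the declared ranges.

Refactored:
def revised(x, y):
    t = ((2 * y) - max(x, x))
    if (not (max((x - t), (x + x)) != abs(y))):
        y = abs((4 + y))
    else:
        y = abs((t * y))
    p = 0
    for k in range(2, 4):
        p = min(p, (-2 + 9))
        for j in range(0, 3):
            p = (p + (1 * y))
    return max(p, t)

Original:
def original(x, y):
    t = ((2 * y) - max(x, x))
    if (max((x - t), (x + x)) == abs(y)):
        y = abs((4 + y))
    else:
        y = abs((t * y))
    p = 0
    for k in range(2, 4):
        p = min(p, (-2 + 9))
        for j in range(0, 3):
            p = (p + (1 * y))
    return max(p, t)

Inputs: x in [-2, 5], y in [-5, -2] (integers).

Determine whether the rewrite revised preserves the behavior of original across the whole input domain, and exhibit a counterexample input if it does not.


Side by side, the visible changes include: comparison usage differs, plus boolean connective usage differs.
Spot check at x=5, y=-3 — original: t becomes -11; next (max((x - t), (x + x)) == abs(y)) evaluates to false; next y becomes 33; next p becomes 0; next at k=2:; next p becomes 0; next at j=0:; next p becomes 33; next at j=1:; next p becomes 66; next at j=2:; next p becomes 99; next at k=3:; next p becomes 7; next at j=0:; next p becomes 40; next at j=1:; next p becomes 73; next at j=2:; next p becomes 106; next final value 106. revised: t becomes -11; next (not (max((x - t), (x + x)) != abs(y))) evaluates to false; next y becomes 33; next p becomes 0; next at k=2:; next p becomes 0; next at j=0:; next p becomes 33; next at j=1:; next p becomes 66; next at j=2:; next p becomes 99; next at k=3:; next p becomes 7; next at j=0:; next p becomes 40; next at j=1:; next p becomes 73; next at j=2:; next p becomes 106; next final value 106. Both give 106.
Across all 32 domain points the two functions coincide.
verdict: equivalent


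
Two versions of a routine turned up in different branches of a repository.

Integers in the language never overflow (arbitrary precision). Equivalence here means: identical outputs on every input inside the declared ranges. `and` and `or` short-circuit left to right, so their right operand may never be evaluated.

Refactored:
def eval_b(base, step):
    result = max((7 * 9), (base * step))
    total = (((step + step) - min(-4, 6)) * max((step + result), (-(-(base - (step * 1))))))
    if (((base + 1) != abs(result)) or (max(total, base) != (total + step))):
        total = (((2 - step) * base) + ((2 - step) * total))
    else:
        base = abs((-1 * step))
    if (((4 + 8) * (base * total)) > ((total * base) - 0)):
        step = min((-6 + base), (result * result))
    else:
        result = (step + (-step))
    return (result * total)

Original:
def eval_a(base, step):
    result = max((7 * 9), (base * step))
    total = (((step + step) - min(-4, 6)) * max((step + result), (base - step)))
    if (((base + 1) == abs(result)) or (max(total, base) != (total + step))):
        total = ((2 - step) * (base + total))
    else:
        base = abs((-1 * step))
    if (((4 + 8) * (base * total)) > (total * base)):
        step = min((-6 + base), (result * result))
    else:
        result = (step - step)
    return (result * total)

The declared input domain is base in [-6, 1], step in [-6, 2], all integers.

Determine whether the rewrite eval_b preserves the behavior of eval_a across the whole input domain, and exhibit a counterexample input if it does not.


Try base=1, step=0.
eval_a: result=63, then total=252, then (((base + 1) == abs(result)) or (max(total, base) != (total + step))) is false, then base=0, then (((4 + 8) * (base * total)) > (total * base)) is false, then result=0, then returns 0
eval_b: result=63, then total=252, then (((base + 1) != abs(result)) or (max(total, base) != (total + step))) is true, then total=506, then (((4 + 8) * (base * total)) > ((total * base) - 0)) is true, then step=-5, then returns 31878
0 and 31878 differ, so these are not the same function on this domain.
verdict: not equivalent; witness: base=1, step=0


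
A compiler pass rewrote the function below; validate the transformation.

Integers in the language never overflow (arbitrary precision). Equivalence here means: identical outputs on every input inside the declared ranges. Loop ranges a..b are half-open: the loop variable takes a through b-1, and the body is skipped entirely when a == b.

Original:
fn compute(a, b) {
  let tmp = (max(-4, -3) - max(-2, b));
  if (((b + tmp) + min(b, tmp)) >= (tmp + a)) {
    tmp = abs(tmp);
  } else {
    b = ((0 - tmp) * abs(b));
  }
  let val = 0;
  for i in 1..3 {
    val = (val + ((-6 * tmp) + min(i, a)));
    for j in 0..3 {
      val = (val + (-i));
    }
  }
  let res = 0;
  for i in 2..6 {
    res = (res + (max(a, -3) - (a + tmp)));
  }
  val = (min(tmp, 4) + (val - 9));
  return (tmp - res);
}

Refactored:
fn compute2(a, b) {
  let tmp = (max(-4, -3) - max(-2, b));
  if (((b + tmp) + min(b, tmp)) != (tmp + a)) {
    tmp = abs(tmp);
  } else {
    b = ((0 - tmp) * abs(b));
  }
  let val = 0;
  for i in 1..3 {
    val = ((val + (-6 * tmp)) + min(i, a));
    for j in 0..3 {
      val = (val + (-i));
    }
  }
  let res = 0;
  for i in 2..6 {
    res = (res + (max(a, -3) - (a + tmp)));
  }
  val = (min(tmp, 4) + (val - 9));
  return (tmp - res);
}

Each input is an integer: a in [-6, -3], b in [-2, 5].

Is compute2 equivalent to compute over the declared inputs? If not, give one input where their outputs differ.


Not equivalent: a=-4, b=-2 separates them (1 vs -9).
compute: tmp=-1, then (((b + tmp) + min(b, tmp)) >= (tmp + a)) is true, then tmp=1, then val=0, then (i=1), then val=-10, then (j=0), then val=-11, then (j=1), then val=-12, then (j=2), then val=-13, then (i=2), then val=-23, then (j=0), then val=-25, then (j=1), then val=-27, then (j=2), then val=-29, then res=0, then (i=2), then res=0, then (i=3), then res=0, then (i=4), then res=0, then (i=5), then res=0, then val=-37, then returns 1
compute2: tmp=-1, then (((b + tmp) + min(b, tmp)) != (tmp + a)) is false, then b=2, then val=0, then (i=1), then val=2, then (j=0), then val=1, then (j=1), then val=0, then (j=2), then val=-1, then (i=2), then val=1, then (j=0), then val=-1, then (j=1), then val=-3, then (j=2), then val=-5, then res=0, then (i=2), then res=2, then (i=3), then res=4, then (i=4), then res=6, then (i=5), then res=8, then val=-15, then returns -9
verdict: not equivalent; witness: a=-4, b=-2


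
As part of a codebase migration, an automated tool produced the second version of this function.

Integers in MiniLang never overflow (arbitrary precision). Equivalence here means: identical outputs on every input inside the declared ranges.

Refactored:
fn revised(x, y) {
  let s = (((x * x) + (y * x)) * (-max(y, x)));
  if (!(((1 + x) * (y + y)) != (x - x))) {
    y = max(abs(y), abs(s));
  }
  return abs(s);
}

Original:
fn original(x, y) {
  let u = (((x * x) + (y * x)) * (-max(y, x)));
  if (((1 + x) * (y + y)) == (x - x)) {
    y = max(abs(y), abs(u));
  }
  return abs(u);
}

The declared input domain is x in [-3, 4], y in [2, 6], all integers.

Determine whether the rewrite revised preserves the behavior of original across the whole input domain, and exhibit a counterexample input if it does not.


Equivalent — the differences include comparison usage differs, plus boolean connective usage differs, plus local variable names differ, yet no declared input distinguishes the two.
Tracing x=4, y=3: original: u = -112; (((1 + x) * (y + y)) == (x - x)) -> false; return 112 | revised: s = -112; (!(((1 + x) * (y + y)) != (x - x))) -> false; return 112 — matching result 112.
An exhaustive pass over the 40 declared inputs shows identical outputs.
verdict: equivalent


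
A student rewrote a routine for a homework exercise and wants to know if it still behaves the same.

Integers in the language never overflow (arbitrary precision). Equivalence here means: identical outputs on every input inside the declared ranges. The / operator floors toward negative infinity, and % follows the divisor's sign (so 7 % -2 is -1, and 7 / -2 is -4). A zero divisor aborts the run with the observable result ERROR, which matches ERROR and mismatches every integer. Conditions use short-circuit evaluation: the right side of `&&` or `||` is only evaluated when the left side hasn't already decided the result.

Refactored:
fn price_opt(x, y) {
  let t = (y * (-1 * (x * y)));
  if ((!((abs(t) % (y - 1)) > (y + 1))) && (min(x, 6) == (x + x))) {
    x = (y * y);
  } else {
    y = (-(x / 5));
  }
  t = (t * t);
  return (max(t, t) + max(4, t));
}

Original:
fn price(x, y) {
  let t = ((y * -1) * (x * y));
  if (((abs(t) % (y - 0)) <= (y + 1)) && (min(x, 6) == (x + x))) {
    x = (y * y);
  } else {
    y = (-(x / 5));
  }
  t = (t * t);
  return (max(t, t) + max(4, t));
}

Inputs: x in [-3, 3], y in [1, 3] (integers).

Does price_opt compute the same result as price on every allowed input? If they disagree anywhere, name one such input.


These are not equivalent — on x=-3, y=1 the outputs split (18 vs ERROR).
price: t := 3 | (((abs(t) % (y - 0)) <= (y + 1)) && (min(x, 6) == (x + x))): false | y := 1 | t := 9 | result 18
price_opt: t := 3 | divide-by-zero, output ERROR
verdict: not equivalent; witness: x=-3, y=1


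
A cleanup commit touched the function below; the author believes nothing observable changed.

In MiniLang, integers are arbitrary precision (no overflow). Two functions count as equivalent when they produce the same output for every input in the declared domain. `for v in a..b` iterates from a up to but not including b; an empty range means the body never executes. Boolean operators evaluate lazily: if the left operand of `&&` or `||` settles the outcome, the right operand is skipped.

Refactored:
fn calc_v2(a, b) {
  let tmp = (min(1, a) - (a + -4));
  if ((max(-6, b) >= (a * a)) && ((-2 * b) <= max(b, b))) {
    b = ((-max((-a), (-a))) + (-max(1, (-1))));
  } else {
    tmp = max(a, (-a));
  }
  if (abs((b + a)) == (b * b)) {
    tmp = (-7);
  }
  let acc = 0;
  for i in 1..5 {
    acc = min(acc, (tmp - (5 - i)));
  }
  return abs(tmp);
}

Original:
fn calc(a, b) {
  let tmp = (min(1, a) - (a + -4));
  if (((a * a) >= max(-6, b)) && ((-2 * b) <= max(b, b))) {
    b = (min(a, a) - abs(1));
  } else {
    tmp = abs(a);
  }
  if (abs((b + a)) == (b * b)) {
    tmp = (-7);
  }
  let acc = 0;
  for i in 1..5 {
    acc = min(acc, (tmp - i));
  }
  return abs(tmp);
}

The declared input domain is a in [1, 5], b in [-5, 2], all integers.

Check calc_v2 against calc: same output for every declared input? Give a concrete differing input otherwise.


Evaluate both at a=1, b=0.
calc: tmp = 4; (((a * a) >= max(-6, b)) && ((-2 * b) <= max(b, b))) -> true; b = 0; (abs((b + a)) == (b * b)) -> false; acc = 0; [i=1]; acc = 0; [i=2]; acc = 0; [i=3]; acc = 0; [i=4]; acc = 0; return 4
calc_v2: tmp = 4; ((max(-6, b) >= (a * a)) && ((-2 * b) <= max(b, b))) -> false; tmp = 1; (abs((b + a)) == (b * b)) -> false; acc = 0; [i=1]; acc = -3; [i=2]; acc = -3; [i=3]; acc = -3; [i=4]; acc = -3; return 1
4 != 1, so the rewrite changes behavior.
verdict: not equivalent; witness: a=1, b=0


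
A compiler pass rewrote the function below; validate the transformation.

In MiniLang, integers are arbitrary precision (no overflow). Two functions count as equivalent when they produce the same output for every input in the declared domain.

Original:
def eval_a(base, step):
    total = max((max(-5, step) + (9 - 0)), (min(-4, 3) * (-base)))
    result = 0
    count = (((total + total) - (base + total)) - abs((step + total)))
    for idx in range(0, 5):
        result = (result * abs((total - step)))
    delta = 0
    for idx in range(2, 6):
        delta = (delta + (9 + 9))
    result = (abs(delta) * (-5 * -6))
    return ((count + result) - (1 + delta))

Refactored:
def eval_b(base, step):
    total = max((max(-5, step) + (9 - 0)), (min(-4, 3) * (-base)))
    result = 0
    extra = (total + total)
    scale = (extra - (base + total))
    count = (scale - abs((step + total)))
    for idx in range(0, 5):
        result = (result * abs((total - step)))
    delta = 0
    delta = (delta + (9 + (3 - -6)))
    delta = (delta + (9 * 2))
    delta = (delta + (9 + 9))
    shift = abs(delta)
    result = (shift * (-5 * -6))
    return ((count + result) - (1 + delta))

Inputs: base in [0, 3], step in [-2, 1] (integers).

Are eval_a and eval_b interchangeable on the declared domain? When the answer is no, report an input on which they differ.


On input base=0, step=-2, eval_a returns 2089 while eval_b returns 1567.
verdict: not equivalent; witness: base=0, step=-2


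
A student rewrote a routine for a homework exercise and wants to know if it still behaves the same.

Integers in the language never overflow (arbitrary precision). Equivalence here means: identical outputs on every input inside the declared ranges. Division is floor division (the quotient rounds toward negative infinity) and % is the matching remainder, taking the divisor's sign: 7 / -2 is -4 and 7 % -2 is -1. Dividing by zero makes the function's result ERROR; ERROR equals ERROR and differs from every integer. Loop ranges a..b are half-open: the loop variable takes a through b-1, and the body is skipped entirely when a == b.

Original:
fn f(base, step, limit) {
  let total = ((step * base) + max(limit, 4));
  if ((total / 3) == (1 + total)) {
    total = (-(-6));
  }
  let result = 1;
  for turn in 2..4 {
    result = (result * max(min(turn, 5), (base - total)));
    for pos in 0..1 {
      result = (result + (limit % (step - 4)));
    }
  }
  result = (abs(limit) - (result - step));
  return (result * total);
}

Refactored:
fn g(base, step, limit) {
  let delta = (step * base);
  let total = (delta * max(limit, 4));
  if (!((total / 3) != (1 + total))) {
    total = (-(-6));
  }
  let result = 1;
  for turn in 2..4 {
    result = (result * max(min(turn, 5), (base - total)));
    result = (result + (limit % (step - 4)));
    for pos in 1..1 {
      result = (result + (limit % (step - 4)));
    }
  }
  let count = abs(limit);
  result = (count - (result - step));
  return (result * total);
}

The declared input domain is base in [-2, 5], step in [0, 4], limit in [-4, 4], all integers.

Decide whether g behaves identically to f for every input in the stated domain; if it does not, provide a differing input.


Not equivalent: base=-2, step=0, limit=-4 separates them (-8 vs 0).
f: total becomes 4; next ((total / 3) == (1 + total)) evaluates to false; next result becomes 1; next at turn=2:; next result becomes 2; next at pos=0:; next result becomes 2; next at turn=3:; next result becomes 6; next at pos=0:; next result becomes 6; next result becomes -2; next final value -8
g: delta becomes 0; next total becomes 0; next (!((total / 3) != (1 + total))) evaluates to false; next result becomes 1; next at turn=2:; next result becomes 2; next result becomes 2; next pos never enters its loop body; next at turn=3:; next result becomes 6; next result becomes 6; next pos never enters its loop body; next count becomes 4; next result becomes -2; next final value 0
verdict: not equivalent; witness: base=-2, step=0, limit=-4


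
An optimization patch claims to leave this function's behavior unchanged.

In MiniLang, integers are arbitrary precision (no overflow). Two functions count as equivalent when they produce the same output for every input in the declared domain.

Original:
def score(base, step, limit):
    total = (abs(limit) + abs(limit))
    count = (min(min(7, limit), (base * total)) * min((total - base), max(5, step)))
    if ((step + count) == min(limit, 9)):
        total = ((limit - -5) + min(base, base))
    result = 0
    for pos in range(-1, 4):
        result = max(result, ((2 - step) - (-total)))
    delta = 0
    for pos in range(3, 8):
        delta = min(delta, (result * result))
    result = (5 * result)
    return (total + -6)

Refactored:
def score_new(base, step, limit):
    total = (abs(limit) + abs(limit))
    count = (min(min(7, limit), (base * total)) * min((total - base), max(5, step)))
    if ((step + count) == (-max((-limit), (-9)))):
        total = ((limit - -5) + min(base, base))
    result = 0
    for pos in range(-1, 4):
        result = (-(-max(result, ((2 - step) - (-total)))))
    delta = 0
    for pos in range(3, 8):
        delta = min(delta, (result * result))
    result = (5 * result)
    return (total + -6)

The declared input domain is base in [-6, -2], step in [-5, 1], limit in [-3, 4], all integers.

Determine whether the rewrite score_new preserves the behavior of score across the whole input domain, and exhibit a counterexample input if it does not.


The two versions differ — the changes include min/max/abs usage differs.
Spot check at base=-6, step=-1, limit=-2 — score: total = 4; count = -120; ((step + count) == min(limit, 9)) -> false; result = 0; [pos=-1]; result = 7; [pos=0]; result = 7; [pos=1]; result = 7; [pos=2]; result = 7; [pos=3]; result = 7; delta = 0; [pos=3]; delta = 0; [pos=4]; delta = 0; [pos=5]; delta = 0; [pos=6]; delta = 0; [pos=7]; delta = 0; result = 35; return -2. score_new: total = 4; count = -120; ((step + count) == (-max((-limit), (-9)))) -> false; result = 0; [pos=-1]; result = 7; [pos=0]; result = 7; [pos=1]; result = 7; [pos=2]; result = 7; [pos=3]; result = 7; delta = 0; [pos=3]; delta = 0; [pos=4]; delta = 0; [pos=5]; delta = 0; [pos=6]; delta = 0; [pos=7]; delta = 0; result = 35; return -2. Both give -2.
Across all 280 domain points the two functions coincide.
verdict: equivalent
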